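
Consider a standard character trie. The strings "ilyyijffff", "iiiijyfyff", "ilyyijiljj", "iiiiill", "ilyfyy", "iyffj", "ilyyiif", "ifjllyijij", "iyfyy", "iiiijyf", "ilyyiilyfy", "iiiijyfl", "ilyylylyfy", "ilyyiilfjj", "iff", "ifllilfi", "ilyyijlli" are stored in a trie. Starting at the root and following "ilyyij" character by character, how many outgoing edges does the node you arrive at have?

3

Walk "ilyyij" from the root, arriving at one node.
Distinct next characters after "ilyyij": f, i, l.
That node has 3 child edges.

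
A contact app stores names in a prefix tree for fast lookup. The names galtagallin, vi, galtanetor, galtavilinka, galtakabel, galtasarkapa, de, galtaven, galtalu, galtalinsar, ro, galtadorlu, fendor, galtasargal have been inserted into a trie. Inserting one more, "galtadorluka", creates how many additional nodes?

Walking "galtadorluka" from the root, the first 10 characters ("galtadorlu") follow existing edges; "k" is the first miss.
So 12 − 10 = 2 new nodes.

2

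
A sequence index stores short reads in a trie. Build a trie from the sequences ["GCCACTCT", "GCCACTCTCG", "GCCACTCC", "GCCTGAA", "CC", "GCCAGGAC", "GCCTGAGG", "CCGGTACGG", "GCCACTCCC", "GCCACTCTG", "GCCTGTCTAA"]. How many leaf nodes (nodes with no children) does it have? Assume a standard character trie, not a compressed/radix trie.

8

A leaf is a node with no children — equivalently, the end of a word that is not a proper prefix of any other stored word.
Those words: "CCGGTACGG", "GCCACTCCC", "GCCACTCTCG", "GCCACTCTG", "GCCAGGAC", "GCCTGAA", "GCCTGAGG", "GCCTGTCTAA"
Leaf count: 8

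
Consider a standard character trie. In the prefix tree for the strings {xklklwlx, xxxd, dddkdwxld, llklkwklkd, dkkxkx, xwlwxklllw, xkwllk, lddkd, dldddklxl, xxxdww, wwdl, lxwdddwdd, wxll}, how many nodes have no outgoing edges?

12

Leaves are exactly the stored words that no other stored word extends.
Those words: "dddkdwxld", "dkkxkx", "dldddklxl", "lddkd", "llklkwklkd", "lxwdddwdd", "wwdl", "wxll", "xklklwlx", "xkwllk", "xwlwxklllw", "xxxdww"
Leaf count: 12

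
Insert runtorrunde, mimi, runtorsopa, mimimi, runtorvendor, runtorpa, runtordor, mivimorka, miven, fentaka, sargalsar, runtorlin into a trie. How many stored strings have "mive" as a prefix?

1

Filter for entries beginning with "mive":
Matches: "miven"
Count: 1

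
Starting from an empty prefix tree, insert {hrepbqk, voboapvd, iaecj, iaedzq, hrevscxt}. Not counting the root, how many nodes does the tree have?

28

For each word, the new-node count is its length minus the longest prefix already in the trie:
  "hrepbqk" → 7 new (h, r, e, p, b, q, k)
  "voboapvd" → 8 new (v, o, b, o, a, p, v, d)
  "iaecj" → 5 new (i, a, e, c, j)
  "iaedzq" → prefix "iae" already present; 3 new (d, z, q)
  "hrevscxt" → prefix "hre" already present; 5 new (v, s, c, x, t)
Total nodes = 7 + 8 + 5 + 3 + 5 = 28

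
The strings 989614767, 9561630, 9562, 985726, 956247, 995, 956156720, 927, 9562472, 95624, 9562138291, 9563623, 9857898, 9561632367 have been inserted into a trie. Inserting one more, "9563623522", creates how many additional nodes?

3

Walking "9563623522" from the root, the first 7 characters ("9563623") follow existing edges; "5" is the first miss.
New nodes needed: |"9563623522"| − 7 = 10 − 7 = 3.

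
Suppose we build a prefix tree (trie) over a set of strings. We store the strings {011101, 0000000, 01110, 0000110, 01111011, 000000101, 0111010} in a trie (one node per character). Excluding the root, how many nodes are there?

23

Trie structure (* marks end of a word):
(root)
└─ 0
   ├─ 0
   │  └─ 0
   │     └─ 0
   │        ├─ 0
   │        │  └─ 0
   │        │     ├─ 0 *
   │        │     └─ 1
   │        │        └─ 0
   │        │           └─ 1 *
   │        └─ 1
   │           └─ 1
   │              └─ 0 *
   └─ 1
      └─ 1
         └─ 1
            ├─ 0 *
            │  └─ 1 *
            │     └─ 0 *
            └─ 1
               └─ 0
                  └─ 1
                     └─ 1 *
Counting every labelled node above: 23.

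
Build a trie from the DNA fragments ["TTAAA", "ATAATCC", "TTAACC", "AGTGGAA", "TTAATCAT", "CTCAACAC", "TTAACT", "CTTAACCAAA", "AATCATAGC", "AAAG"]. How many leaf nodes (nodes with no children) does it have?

Leaves are exactly the stored words that no other stored word extends.
Those words: "AAAG", "AATCATAGC", "AGTGGAA", "ATAATCC", "CTCAACAC", "CTTAACCAAA", "TTAAA", "TTAACC", "TTAACT", "TTAATCAT"
Leaf count: 10

10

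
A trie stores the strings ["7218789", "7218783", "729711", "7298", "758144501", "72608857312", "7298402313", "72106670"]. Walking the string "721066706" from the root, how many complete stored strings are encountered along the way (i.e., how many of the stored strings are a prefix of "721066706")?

Check each prefix of "721066706" against the stored set — each match is an end-marker on the path.
Prefixes of the query that are stored words: "72106670"
Count: 1

1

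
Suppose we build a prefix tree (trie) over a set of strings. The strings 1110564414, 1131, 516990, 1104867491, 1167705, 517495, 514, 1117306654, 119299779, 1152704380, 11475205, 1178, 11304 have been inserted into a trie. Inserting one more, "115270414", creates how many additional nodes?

Walking "115270414" from the root, the first 7 characters ("1152704") follow existing edges; "1" is the first miss.
New nodes needed: |"115270414"| − 7 = 9 − 7 = 2.

2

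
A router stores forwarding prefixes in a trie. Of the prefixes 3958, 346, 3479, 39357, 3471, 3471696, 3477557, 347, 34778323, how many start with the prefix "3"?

Traverse to the node for "3", then collect every word in that subtree.
Matches: "346", "347", "3471", "3471696", "3477557", "34778323", "3479", "39357", "3958"
Count: 9

9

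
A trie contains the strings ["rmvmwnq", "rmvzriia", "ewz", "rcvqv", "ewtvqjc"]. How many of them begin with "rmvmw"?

1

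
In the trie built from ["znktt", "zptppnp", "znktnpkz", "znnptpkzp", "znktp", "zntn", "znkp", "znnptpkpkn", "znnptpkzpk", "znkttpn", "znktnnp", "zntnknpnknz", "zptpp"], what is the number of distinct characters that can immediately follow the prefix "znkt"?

Follow the path "znkt" to its node, then look at its outgoing edges.
Characters that immediately follow "znkt" among the stored strings: {n, p, t}.
That node has 3 child edges.

3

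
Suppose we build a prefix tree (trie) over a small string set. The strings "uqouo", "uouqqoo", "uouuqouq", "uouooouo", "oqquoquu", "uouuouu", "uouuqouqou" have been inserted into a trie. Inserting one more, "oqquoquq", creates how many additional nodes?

The longest prefix of "oqquoquq" already in the trie is "oqquoqu" (length 7).
So 8 − 7 = 1 new nodes.

1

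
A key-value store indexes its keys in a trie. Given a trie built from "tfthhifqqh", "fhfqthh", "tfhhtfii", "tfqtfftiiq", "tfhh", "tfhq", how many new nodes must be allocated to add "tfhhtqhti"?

Walking "tfhhtqhti" from the root, the first 5 characters ("tfhht") follow existing edges; "q" is the first miss.
Each of the 4 remaining characters creates one node.

4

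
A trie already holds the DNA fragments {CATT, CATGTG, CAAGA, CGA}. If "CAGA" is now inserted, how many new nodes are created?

"CA" is already a path in the trie; the remaining "GA" must be added.
So 4 − 2 = 2 new nodes.

2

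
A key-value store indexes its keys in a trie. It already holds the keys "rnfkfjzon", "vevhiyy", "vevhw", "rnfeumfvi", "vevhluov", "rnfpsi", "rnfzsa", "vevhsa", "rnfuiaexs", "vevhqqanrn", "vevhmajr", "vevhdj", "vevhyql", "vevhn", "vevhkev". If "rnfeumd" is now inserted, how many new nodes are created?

1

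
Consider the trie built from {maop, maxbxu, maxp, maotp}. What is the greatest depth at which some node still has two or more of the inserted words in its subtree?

The deepest shared node is where two words last agree before diverging.
"maop" and "maotp" agree on "mao" (3 characters) before diverging; nothing deeper is shared.
Longest shared-prefix length: 3

3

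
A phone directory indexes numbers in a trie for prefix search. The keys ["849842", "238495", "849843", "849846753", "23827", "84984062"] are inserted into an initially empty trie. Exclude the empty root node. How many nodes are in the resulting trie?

For each word, the new-node count is its length minus the longest prefix already in the trie:
  "849842" → 6 new (8, 4, 9, 8, 4, 2)
  "238495" → 6 new (2, 3, 8, 4, 9, 5)
  "849843" → prefix "84984" already present; 1 new (3)
  "849846753" → prefix "84984" already present; 4 new (6, 7, 5, 3)
  "23827" → prefix "238" already present; 2 new (2, 7)
  "84984062" → prefix "84984" already present; 3 new (0, 6, 2)
Total nodes = 6 + 6 + 1 + 4 + 2 + 3 = 22

22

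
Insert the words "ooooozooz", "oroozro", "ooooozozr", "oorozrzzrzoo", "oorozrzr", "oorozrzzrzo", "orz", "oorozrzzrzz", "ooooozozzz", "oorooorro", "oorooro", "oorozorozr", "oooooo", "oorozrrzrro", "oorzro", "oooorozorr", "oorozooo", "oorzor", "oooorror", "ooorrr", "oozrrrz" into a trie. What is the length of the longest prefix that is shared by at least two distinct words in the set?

The deepest shared node is where two words last agree before diverging.
"oorozrzzrzo" and "oorozrzzrzoo" agree on "oorozrzzrzo" (11 characters) before diverging; nothing deeper is shared.
Longest shared-prefix length: 11

11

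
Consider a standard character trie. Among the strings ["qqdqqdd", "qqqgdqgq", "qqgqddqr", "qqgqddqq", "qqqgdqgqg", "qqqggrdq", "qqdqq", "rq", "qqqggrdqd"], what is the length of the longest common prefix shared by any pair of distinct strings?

8

Equivalently: take the maximum, over all pairs, of their longest common prefix length.
e.g. "qqqgdqgq" and "qqqgdqgqg" share the prefix "qqqgdqgq" of length 8; no pair shares a longer one.
Longest shared-prefix length: 8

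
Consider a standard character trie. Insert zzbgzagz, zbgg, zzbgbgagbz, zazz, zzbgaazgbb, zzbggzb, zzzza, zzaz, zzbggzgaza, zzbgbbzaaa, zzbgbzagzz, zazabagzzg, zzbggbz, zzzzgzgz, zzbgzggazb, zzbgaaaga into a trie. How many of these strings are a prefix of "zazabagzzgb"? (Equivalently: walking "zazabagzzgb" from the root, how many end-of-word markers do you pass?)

Traverse "zazabagzzgb" character by character; count nodes along the way that are marked as word ends.
Prefixes of the query that are stored words: "zazabagzzg"
Count: 1

1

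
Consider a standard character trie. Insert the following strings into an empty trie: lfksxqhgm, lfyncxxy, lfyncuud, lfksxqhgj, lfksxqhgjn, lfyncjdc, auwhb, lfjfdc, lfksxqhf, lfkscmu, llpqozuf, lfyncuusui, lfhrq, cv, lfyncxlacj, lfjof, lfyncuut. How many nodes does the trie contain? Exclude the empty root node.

For each word, the new-node count is its length minus the longest prefix already in the trie:
  "lfksxqhgm" → 9 new (l, f, k, s, x, q, h, g, m)
  "lfyncxxy" → prefix "lf" already present; 6 new (y, n, c, x, x, y)
  "lfyncuud" → prefix "lfync" already present; 3 new (u, u, d)
  "lfksxqhgj" → prefix "lfksxqhg" already present; 1 new (j)
  "lfksxqhgjn" → prefix "lfksxqhgj" already present; 1 new (n)
  "lfyncjdc" → prefix "lfync" already present; 3 new (j, d, c)
  "auwhb" → 5 new (a, u, w, h, b)
  "lfjfdc" → prefix "lf" already present; 4 new (j, f, d, c)
  "lfksxqhf" → prefix "lfksxqh" already present; 1 new (f)
  "lfkscmu" → prefix "lfks" already present; 3 new (c, m, u)
  "llpqozuf" → prefix "l" already present; 7 new (l, p, q, o, z, u, f)
  "lfyncuusui" → prefix "lfyncuu" already present; 3 new (s, u, i)
  "lfhrq" → prefix "lf" already present; 3 new (h, r, q)
  "cv" → 2 new (c, v)
  "lfyncxlacj" → prefix "lfyncx" already present; 4 new (l, a, c, j)
  "lfjof" → prefix "lfj" already present; 2 new (o, f)
  "lfyncuut" → prefix "lfyncuu" already present; 1 new (t)
Total nodes = 9 + 6 + 3 + 1 + 1 + 3 + 5 + 4 + 1 + 3 + 7 + 3 + 3 + 2 + 4 + 2 + 1 = 58

58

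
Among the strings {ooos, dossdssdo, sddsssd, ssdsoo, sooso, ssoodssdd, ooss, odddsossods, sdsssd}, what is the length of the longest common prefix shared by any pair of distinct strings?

2

Look for the deepest trie node that still has at least two words in its subtree.
"ooos" and "ooss" agree on "oo" (2 characters) before diverging; nothing deeper is shared.
Longest shared-prefix length: 2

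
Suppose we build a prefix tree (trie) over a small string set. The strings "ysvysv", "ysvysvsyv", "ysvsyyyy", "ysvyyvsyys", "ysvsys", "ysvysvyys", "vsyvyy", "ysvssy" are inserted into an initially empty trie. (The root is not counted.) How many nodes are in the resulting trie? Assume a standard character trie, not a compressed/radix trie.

Trie structure (* marks end of a word):
(root)
├─ v
│  └─ s
│     └─ y
│        └─ v
│           └─ y
│              └─ y *
└─ y
   └─ s
      └─ v
         ├─ s
         │  ├─ s
         │  │  └─ y *
         │  └─ y
         │     ├─ s *
         │     └─ y
         │        └─ y
         │           └─ y *
         └─ y
            ├─ s
            │  └─ v *
            │     ├─ s
            │     │  └─ y
            │     │     └─ v *
            │     └─ y
            │        └─ y
            │           └─ s *
            └─ y
               └─ v
                  └─ s
                     └─ y
                        └─ y
                           └─ s *
Counting every labelled node above: 32.

32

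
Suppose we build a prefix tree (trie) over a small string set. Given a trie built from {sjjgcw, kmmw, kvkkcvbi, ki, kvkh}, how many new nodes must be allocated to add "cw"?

Nothing in the trie begins with "c"; the whole of "cw" is new.
2 − 0 = 2 new nodes.

2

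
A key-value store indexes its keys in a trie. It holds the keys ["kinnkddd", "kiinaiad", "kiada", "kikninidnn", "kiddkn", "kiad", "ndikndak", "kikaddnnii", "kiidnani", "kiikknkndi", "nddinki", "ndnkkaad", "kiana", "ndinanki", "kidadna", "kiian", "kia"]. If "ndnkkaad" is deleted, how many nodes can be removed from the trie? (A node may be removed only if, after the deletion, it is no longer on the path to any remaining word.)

6

Walk "ndnkkaad" from the leaf back toward the root, removing each node that no remaining word uses.
The suffix "nkkaad" (6 nodes) is used only by "ndnkkaad"; the node for "nd" still has the child "i", so pruning stops there.
Nodes removed: 6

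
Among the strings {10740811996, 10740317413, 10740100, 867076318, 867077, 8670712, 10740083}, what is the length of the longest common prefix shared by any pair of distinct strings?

5

Equivalently: take the maximum, over all pairs, of their longest common prefix length.
"10740083" and "10740100" agree on "10740" (5 characters) before diverging; nothing deeper is shared.
Longest shared-prefix length: 5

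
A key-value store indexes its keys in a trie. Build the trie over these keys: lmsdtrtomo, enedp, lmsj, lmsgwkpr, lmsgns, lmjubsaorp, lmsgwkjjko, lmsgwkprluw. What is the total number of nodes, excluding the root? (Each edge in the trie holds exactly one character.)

38

Count nodes per top-level branch (shared prefixes stored once):
  'e'-branch (enedp): 5 nodes
  'l'-branch (lmjubsaorp, lmsdtrtomo, lmsgns, lmsgwkjjko, lmsgwkpr, lmsgwkprluw, lmsj): 33 nodes
Sum: 38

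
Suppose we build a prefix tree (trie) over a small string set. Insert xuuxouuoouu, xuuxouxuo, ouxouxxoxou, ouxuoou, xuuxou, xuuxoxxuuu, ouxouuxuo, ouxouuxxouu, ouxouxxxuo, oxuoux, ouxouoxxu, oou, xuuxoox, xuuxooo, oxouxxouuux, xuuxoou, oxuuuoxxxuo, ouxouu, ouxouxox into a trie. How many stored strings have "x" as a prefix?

7

Filter for entries beginning with "x":
Words under "x": xuuxooo, xuuxoou, xuuxoox, xuuxou, xuuxouuoouu, xuuxouxuo, xuuxoxxuuu
Count: 7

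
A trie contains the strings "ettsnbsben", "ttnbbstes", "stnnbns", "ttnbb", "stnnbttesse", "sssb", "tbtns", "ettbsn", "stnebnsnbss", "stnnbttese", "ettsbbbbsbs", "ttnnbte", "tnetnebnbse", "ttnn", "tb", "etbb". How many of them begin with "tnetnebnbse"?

1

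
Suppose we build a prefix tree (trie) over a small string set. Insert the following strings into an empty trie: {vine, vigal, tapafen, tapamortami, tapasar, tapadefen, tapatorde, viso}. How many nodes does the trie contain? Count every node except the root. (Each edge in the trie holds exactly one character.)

36

Insert word by word; a character creates a node only if that edge doesn't already exist:
  "vine" → 4 new (v, i, n, e)
  "vigal" → prefix "vi" already present; 3 new (g, a, l)
  "tapafen" → 7 new (t, a, p, a, f, e, n)
  "tapamortami" → prefix "tapa" already present; 7 new (m, o, r, t, a, m, i)
  "tapasar" → prefix "tapa" already present; 3 new (s, a, r)
  "tapadefen" → prefix "tapa" already present; 5 new (d, e, f, e, n)
  "tapatorde" → prefix "tapa" already present; 5 new (t, o, r, d, e)
  "viso" → prefix "vi" already present; 2 new (s, o)
Total nodes = 4 + 3 + 7 + 7 + 3 + 5 + 5 + 2 = 36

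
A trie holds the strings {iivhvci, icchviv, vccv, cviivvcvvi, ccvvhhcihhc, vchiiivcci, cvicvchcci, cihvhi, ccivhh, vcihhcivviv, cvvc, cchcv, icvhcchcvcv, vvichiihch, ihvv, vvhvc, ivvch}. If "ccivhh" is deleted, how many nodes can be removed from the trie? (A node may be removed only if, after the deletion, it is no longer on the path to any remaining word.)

A node on "ccivhh"'s path can go only if nothing else ends at it or branches off below it.
The suffix "ivhh" (4 nodes) is used only by "ccivhh"; the node for "cc" still has the child "v", so pruning stops there.
Nodes removed: 4

4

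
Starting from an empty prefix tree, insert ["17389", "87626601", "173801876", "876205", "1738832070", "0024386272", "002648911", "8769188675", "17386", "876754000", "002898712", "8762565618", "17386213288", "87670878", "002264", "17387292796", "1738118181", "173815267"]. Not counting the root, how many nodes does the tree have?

98

Insert word by word; a character creates a node only if that edge doesn't already exist:
  "17389" → 5 new (1, 7, 3, 8, 9)
  "87626601" → 8 new (8, 7, 6, 2, 6, 6, 0, 1)
  "173801876" → prefix "1738" already present; 5 new (0, 1, 8, 7, 6)
  "876205" → prefix "8762" already present; 2 new (0, 5)
  "1738832070" → prefix "1738" already present; 6 new (8, 3, 2, 0, 7, 0)
  "0024386272" → 10 new (0, 0, 2, 4, 3, 8, 6, 2, 7, 2)
  "002648911" → prefix "002" already present; 6 new (6, 4, 8, 9, 1, 1)
  "8769188675" → prefix "876" already present; 7 new (9, 1, 8, 8, 6, 7, 5)
  "17386" → prefix "1738" already present; 1 new (6)
  "876754000" → prefix "876" already present; 6 new (7, 5, 4, 0, 0, 0)
  "002898712" → prefix "002" already present; 6 new (8, 9, 8, 7, 1, 2)
  "8762565618" → prefix "8762" already present; 6 new (5, 6, 5, 6, 1, 8)
  "17386213288" → prefix "17386" already present; 6 new (2, 1, 3, 2, 8, 8)
  "87670878" → prefix "8767" already present; 4 new (0, 8, 7, 8)
  "002264" → prefix "002" already present; 3 new (2, 6, 4)
  "17387292796" → prefix "1738" already present; 7 new (7, 2, 9, 2, 7, 9, 6)
  "1738118181" → prefix "1738" already present; 6 new (1, 1, 8, 1, 8, 1)
  "173815267" → prefix "17381" already present; 4 new (5, 2, 6, 7)
Total nodes = 5 + 8 + 5 + 2 + 6 + 10 + 6 + 7 + 1 + 6 + 6 + 6 + 6 + 4 + 3 + 7 + 6 + 4 = 98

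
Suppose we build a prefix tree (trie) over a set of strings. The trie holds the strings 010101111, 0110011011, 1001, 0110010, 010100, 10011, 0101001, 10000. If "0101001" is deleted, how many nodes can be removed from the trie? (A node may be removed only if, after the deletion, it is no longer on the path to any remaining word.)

A node on "0101001"'s path can go only if nothing else ends at it or branches off below it.
The suffix "1" (1 node) is used only by "0101001"; "010100" is itself a stored word, so pruning stops there.
Nodes removed: 1

1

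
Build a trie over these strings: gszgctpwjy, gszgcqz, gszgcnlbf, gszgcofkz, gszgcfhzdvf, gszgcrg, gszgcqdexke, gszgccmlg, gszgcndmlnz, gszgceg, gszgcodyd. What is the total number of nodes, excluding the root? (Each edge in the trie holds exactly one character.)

47

Count nodes per top-level branch (shared prefixes stored once):
  'g'-branch (gszgccmlg, gszgceg, gszgcfhzdvf, gszgcndmlnz, gszgcnlbf, gszgcodyd, gszgcofkz, gszgcqdexke, gszgcqz, gszgcrg, gszgctpwjy): 47 nodes
Sum: 47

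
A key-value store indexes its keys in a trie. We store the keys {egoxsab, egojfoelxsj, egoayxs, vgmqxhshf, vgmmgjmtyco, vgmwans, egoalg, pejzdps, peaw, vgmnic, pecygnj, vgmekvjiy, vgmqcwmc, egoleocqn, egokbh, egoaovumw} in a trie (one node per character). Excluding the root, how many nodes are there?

Count nodes per top-level branch (shared prefixes stored once):
  'e'-branch (egoalg, egoaovumw, egoayxs, egojfoelxsj, egokbh, egoleocqn, egoxsab): 35 nodes
  'p'-branch (peaw, pecygnj, pejzdps): 14 nodes
  'v'-branch (vgmekvjiy, vgmmgjmtyco, vgmnic, vgmqcwmc, vgmqxhshf, vgmwans): 34 nodes
Sum: 83

83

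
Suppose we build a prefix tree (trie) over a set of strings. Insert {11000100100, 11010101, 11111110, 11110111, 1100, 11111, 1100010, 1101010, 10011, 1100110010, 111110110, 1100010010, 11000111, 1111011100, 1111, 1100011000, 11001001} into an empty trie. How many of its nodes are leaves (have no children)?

10

A leaf is a node with no children — equivalently, the end of a word that is not a proper prefix of any other stored word.
Those words: "10011", "11000100100", "1100011000", "11000111", "11001001", "1100110010", "11010101", "1111011100", "111110110", "11111110"
Leaf count: 10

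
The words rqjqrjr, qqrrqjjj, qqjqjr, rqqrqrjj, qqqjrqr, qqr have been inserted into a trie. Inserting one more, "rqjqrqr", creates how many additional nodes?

2

"rqjqr" is already a path in the trie; the remaining "qr" must be added.
Each of the 2 remaining characters creates one node.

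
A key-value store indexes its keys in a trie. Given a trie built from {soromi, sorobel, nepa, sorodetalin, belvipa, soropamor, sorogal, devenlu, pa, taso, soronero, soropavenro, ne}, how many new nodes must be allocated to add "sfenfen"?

Walking "sfenfen" from the root, the first 1 characters ("s") follow existing edges; "f" is the first miss.
Each of the 6 remaining characters creates one node.

6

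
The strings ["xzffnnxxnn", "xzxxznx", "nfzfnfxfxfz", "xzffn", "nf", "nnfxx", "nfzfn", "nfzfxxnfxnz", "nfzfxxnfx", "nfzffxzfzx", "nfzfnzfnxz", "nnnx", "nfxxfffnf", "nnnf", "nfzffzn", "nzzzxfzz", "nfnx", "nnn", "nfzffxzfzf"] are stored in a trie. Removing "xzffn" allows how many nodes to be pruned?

0

Walk "xzffn" from the leaf back toward the root, removing each node that no remaining word uses.
Every node on "xzffn" is still needed (e.g. by "xzffnnxxnn"), so nothing is freed.
Nodes removed: 0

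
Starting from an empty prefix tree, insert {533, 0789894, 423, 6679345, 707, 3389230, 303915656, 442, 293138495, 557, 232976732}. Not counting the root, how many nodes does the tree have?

59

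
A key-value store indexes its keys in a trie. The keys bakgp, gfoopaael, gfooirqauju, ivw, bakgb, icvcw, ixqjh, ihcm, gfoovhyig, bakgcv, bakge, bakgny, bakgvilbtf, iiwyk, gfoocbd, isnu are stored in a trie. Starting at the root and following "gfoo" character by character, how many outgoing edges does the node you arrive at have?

Follow the path "gfoo" to its node, then look at its outgoing edges.
Distinct next characters after "gfoo": c, i, p, v.
That node has 4 child edges.

4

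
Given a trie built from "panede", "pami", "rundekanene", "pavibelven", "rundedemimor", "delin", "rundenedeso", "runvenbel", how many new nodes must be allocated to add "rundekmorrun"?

Walking "rundekmorrun" from the root, the first 6 characters ("rundek") follow existing edges; "m" is the first miss.
Each of the 6 remaining characters creates one node.

6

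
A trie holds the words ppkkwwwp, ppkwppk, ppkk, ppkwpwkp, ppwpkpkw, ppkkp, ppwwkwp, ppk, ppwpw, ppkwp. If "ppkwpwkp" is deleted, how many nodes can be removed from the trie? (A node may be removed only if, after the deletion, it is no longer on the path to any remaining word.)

3

After clearing the end-marker at "ppkwpwkp", prune upward until reaching a node still needed by another word.
The suffix "wkp" (3 nodes) is used only by "ppkwpwkp"; the node for "ppkwp" still has the child "p", so pruning stops there.
Nodes removed: 3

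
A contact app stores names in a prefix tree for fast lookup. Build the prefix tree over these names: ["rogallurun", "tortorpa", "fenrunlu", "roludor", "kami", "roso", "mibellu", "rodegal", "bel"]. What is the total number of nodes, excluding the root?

For each word, the new-node count is its length minus the longest prefix already in the trie:
  "rogallurun" → 10 new (r, o, g, a, l, l, u, r, u, n)
  "tortorpa" → 8 new (t, o, r, t, o, r, p, a)
  "fenrunlu" → 8 new (f, e, n, r, u, n, l, u)
  "roludor" → prefix "ro" already present; 5 new (l, u, d, o, r)
  "kami" → 4 new (k, a, m, i)
  "roso" → prefix "ro" already present; 2 new (s, o)
  "mibellu" → 7 new (m, i, b, e, l, l, u)
  "rodegal" → prefix "ro" already present; 5 new (d, e, g, a, l)
  "bel" → 3 new (b, e, l)
Total nodes = 10 + 8 + 8 + 5 + 4 + 2 + 7 + 5 + 3 = 52

52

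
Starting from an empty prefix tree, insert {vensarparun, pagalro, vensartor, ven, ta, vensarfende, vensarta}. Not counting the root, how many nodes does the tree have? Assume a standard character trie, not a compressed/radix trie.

Trace insertions, counting only characters that open a new branch:
  "vensarparun" → 11 new (v, e, n, s, a, r, p, a, r, u, n)
  "pagalro" → 7 new (p, a, g, a, l, r, o)
  "vensartor" → prefix "vensar" already present; 3 new (t, o, r)
  "ven" → prefix "ven" already present; 0 new (none)
  "ta" → 2 new (t, a)
  "vensarfende" → prefix "vensar" already present; 5 new (f, e, n, d, e)
  "vensarta" → prefix "vensart" already present; 1 new (a)
Total nodes = 11 + 7 + 3 + 0 + 2 + 5 + 1 = 29

29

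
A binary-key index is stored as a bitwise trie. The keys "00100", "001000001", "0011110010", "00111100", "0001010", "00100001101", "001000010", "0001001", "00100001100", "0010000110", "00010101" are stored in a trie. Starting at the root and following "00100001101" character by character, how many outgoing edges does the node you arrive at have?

The children of the "00100001101" node are the distinct next characters among strings starting with "00100001101".
No stored string extends past "00100001101".
That node has 0 child edges.

0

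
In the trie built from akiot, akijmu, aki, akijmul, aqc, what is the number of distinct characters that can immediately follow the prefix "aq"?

The children of the "aq" node are the distinct next characters among strings starting with "aq".
Distinct next characters after "aq": c.
That node has 1 child edge.

1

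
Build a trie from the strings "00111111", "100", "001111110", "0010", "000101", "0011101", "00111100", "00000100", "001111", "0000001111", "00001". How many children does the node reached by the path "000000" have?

Walk "000000" from the root, arriving at one node.
Characters that immediately follow "000000" among the stored strings: {1}.
That node has 1 child edge.

1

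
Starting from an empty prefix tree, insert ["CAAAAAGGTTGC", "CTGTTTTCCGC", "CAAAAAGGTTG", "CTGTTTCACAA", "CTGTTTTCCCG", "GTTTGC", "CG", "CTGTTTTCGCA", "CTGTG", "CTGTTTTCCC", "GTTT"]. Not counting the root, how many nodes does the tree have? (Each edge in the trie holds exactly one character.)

Trie structure (* marks end of a word):
(root)
├─ C
│  ├─ A
│  │  └─ A
│  │     └─ A
│  │        └─ A
│  │           └─ A
│  │              └─ G
│  │                 └─ G
│  │                    └─ T
│  │                       └─ T
│  │                          └─ G *
│  │                             └─ C *
│  ├─ G *
│  └─ T
│     └─ G
│        └─ T
│           ├─ G *
│           └─ T
│              └─ T
│                 ├─ C
│                 │  └─ A
│                 │     └─ C
│                 │        └─ A
│                 │           └─ A *
│                 └─ T
│                    └─ C
│                       ├─ C
│                       │  ├─ C *
│                       │  │  └─ G *
│                       │  └─ G
│                       │     └─ C *
│                       └─ G
│                          └─ C
│                             └─ A *
└─ G
   └─ T
      └─ T
         └─ T *
            └─ G
               └─ C *
Counting every labelled node above: 40.

40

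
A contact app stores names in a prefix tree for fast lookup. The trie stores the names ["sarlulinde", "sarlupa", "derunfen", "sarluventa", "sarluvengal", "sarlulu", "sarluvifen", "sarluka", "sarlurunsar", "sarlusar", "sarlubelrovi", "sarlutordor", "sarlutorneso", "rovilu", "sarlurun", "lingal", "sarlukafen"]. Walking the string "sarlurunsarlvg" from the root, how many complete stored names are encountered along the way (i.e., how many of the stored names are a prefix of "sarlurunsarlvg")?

2

Check each prefix of "sarlurunsarlvg" against the stored set — each match is an end-marker on the path.
Prefixes of the query that are stored words: "sarlurun", "sarlurunsar"
Count: 2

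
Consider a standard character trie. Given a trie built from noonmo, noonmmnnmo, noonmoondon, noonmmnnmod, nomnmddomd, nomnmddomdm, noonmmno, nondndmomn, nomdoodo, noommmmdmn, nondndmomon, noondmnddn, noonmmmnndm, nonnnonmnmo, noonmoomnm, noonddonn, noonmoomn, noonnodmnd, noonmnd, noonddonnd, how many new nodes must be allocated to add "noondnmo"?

3

The longest prefix of "noondnmo" already in the trie is "noond" (length 5).
Each of the 3 remaining characters creates one node.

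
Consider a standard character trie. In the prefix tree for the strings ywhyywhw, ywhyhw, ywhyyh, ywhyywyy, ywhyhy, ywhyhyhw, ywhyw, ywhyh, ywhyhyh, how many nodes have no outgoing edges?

6

Leaves are exactly the stored words that no other stored word extends.
Those words: "ywhyhw", "ywhyhyhw", "ywhyw", "ywhyyh", "ywhyywhw", "ywhyywyy"
Leaf count: 6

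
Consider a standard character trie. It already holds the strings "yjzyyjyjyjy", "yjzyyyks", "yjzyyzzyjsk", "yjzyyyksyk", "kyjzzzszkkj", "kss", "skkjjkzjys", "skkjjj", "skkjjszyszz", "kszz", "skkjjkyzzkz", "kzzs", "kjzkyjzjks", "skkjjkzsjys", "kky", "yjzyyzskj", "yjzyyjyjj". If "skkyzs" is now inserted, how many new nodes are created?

"skk" is already a path in the trie; the remaining "yzs" must be added.
So 6 − 3 = 3 new nodes.

3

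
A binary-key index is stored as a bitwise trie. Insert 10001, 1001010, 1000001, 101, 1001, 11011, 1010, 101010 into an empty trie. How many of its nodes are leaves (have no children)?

5

Leaves are exactly the stored words that no other stored word extends.
Those words: "1000001", "10001", "1001010", "101010", "11011"
Leaf count: 5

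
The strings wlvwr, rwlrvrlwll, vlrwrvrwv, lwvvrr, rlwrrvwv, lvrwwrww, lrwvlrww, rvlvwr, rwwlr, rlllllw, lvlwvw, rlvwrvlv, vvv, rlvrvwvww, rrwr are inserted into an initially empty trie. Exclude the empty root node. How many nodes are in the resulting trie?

For each word, the new-node count is its length minus the longest prefix already in the trie:
  "wlvwr" → 5 new (w, l, v, w, r)
  "rwlrvrlwll" → 10 new (r, w, l, r, v, r, l, w, l, l)
  "vlrwrvrwv" → 9 new (v, l, r, w, r, v, r, w, v)
  "lwvvrr" → 6 new (l, w, v, v, r, r)
  "rlwrrvwv" → prefix "r" already present; 7 new (l, w, r, r, v, w, v)
  "lvrwwrww" → prefix "l" already present; 7 new (v, r, w, w, r, w, w)
  "lrwvlrww" → prefix "l" already present; 7 new (r, w, v, l, r, w, w)
  "rvlvwr" → prefix "r" already present; 5 new (v, l, v, w, r)
  "rwwlr" → prefix "rw" already present; 3 new (w, l, r)
  "rlllllw" → prefix "rl" already present; 5 new (l, l, l, l, w)
  "lvlwvw" → prefix "lv" already present; 4 new (l, w, v, w)
  "rlvwrvlv" → prefix "rl" already present; 6 new (v, w, r, v, l, v)
  "vvv" → prefix "v" already present; 2 new (v, v)
  "rlvrvwvww" → prefix "rlv" already present; 6 new (r, v, w, v, w, w)
  "rrwr" → prefix "r" already present; 3 new (r, w, r)
Total nodes = 5 + 10 + 9 + 6 + 7 + 7 + 7 + 5 + 3 + 5 + 4 + 6 + 2 + 6 + 3 = 85

85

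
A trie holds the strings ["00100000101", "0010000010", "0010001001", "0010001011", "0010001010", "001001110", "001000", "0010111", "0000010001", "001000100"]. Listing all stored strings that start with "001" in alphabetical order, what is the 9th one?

Filter for "001…" and sort: "001000", "0010000010", "00100000101", "001000100", "0010001001", "0010001010", "0010001011", "001001110", "0010111"
The 9th is 0010111.

0010111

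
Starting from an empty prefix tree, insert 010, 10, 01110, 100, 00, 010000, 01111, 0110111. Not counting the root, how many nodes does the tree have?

18

For each word, the new-node count is its length minus the longest prefix already in the trie:
  "010" → 3 new (0, 1, 0)
  "10" → 2 new (1, 0)
  "01110" → prefix "01" already present; 3 new (1, 1, 0)
  "100" → prefix "10" already present; 1 new (0)
  "00" → prefix "0" already present; 1 new (0)
  "010000" → prefix "010" already present; 3 new (0, 0, 0)
  "01111" → prefix "0111" already present; 1 new (1)
  "0110111" → prefix "011" already present; 4 new (0, 1, 1, 1)
Total nodes = 3 + 2 + 3 + 1 + 1 + 3 + 1 + 4 = 18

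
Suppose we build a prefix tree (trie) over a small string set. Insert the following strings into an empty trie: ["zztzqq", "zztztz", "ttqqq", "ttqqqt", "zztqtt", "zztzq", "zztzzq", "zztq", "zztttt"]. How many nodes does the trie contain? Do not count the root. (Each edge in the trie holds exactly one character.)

Trie structure (* marks end of a word):
(root)
├─ t
│  └─ t
│     └─ q
│        └─ q
│           └─ q *
│              └─ t *
└─ z
   └─ z
      └─ t
         ├─ q *
         │  └─ t
         │     └─ t *
         ├─ t
         │  └─ t
         │     └─ t *
         └─ z
            ├─ q *
            │  └─ q *
            ├─ t
            │  └─ z *
            └─ z
               └─ q *
Counting every labelled node above: 22.

22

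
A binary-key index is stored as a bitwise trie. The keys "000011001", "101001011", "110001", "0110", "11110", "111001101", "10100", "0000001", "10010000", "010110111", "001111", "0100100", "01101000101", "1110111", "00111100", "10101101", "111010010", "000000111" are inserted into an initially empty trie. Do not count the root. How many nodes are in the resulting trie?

Insert word by word; a character creates a node only if that edge doesn't already exist:
  "000011001" → 9 new (0, 0, 0, 0, 1, 1, 0, 0, 1)
  "101001011" → 9 new (1, 0, 1, 0, 0, 1, 0, 1, 1)
  "110001" → prefix "1" already present; 5 new (1, 0, 0, 0, 1)
  "0110" → prefix "0" already present; 3 new (1, 1, 0)
  "11110" → prefix "11" already present; 3 new (1, 1, 0)
  "111001101" → prefix "111" already present; 6 new (0, 0, 1, 1, 0, 1)
  "10100" → prefix "10100" already present; 0 new (none)
  "0000001" → prefix "0000" already present; 3 new (0, 0, 1)
  "10010000" → prefix "10" already present; 6 new (0, 1, 0, 0, 0, 0)
  "010110111" → prefix "01" already present; 7 new (0, 1, 1, 0, 1, 1, 1)
  "001111" → prefix "00" already present; 4 new (1, 1, 1, 1)
  "0100100" → prefix "010" already present; 4 new (0, 1, 0, 0)
  "01101000101" → prefix "0110" already present; 7 new (1, 0, 0, 0, 1, 0, 1)
  "1110111" → prefix "1110" already present; 3 new (1, 1, 1)
  "00111100" → prefix "001111" already present; 2 new (0, 0)
  "10101101" → prefix "1010" already present; 4 new (1, 1, 0, 1)
  "111010010" → prefix "11101" already present; 4 new (0, 0, 1, 0)
  "000000111" → prefix "0000001" already present; 2 new (1, 1)
Total nodes = 9 + 9 + 5 + 3 + 3 + 6 + 0 + 3 + 6 + 7 + 4 + 4 + 7 + 3 + 2 + 4 + 4 + 2 = 81

81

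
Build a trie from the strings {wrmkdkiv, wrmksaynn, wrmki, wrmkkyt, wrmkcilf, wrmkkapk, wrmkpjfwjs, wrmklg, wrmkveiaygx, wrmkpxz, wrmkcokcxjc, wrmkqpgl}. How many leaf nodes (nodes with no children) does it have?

A leaf is a node with no children — equivalently, the end of a word that is not a proper prefix of any other stored word.
Those words: "wrmkcilf", "wrmkcokcxjc", "wrmkdkiv", "wrmki", "wrmkkapk", "wrmkkyt", "wrmklg", "wrmkpjfwjs", "wrmkpxz", "wrmkqpgl", "wrmksaynn", "wrmkveiaygx"
Leaf count: 12

12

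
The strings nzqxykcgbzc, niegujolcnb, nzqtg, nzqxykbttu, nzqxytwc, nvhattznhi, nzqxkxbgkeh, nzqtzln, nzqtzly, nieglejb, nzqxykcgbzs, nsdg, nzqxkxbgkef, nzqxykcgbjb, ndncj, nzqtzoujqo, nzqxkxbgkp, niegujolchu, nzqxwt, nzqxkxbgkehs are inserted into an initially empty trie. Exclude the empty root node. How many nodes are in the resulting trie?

Count nodes per top-level branch (shared prefixes stored once):
  'n'-branch (ndncj, nieglejb, niegujolchu, niegujolcnb, nsdg, nvhattznhi, nzqtg, nzqtzln, nzqtzly, nzqtzoujqo, nzqxkxbgkef, nzqxkxbgkeh, nzqxkxbgkehs, nzqxkxbgkp, nzqxwt, nzqxykbttu, nzqxykcgbjb, nzqxykcgbzc, nzqxykcgbzs, nzqxytwc): 76 nodes
Sum: 76

76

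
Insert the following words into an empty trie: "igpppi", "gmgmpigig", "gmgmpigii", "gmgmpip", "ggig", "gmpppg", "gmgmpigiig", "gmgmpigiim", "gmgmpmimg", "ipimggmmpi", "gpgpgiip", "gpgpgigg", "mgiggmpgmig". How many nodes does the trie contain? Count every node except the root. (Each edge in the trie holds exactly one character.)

Count nodes per top-level branch (shared prefixes stored once):
  'g'-branch (ggig, gmgmpigig, gmgmpigii, gmgmpigiig, gmgmpigiim, gmgmpip, gmgmpmimg, gmpppg, gpgpgigg, gpgpgiip): 33 nodes
  'i'-branch (igpppi, ipimggmmpi): 15 nodes
  'm'-branch (mgiggmpgmig): 11 nodes
Sum: 59

59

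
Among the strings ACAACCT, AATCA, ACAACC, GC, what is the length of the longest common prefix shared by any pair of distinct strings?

6

The deepest shared node is where two words last agree before diverging.
e.g. "ACAACC" and "ACAACCT" share the prefix "ACAACC" of length 6; no pair shares a longer one.
Longest shared-prefix length: 6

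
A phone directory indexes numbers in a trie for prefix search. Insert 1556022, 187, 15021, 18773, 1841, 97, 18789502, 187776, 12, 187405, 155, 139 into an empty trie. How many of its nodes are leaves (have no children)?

Leaves are exactly the stored words that no other stored word extends.
Those words: "12", "139", "15021", "1556022", "1841", "187405", "18773", "187776", "18789502", "97"
Leaf count: 10

10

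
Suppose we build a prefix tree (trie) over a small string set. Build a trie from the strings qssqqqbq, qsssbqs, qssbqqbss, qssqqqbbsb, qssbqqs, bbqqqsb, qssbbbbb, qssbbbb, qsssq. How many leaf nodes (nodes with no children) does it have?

A leaf is a node with no children — equivalently, the end of a word that is not a proper prefix of any other stored word.
Those words: "bbqqqsb", "qssbbbbb", "qssbqqbss", "qssbqqs", "qssqqqbbsb", "qssqqqbq", "qsssbqs", "qsssq"
Leaf count: 8

8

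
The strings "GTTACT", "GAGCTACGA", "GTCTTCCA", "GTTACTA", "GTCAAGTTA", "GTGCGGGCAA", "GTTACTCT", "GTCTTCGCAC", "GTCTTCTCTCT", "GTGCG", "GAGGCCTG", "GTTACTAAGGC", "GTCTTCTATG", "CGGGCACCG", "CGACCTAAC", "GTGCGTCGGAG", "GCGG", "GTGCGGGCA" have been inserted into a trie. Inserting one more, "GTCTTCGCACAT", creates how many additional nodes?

2

"GTCTTCGCAC" is already a path in the trie; the remaining "AT" must be added.
New nodes needed: |"GTCTTCGCACAT"| − 10 = 12 − 10 = 2.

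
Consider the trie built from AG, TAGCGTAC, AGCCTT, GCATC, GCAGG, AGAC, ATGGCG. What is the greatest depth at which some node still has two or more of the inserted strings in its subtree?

3

The deepest shared node is where two words last agree before diverging.
e.g. "GCAGG" and "GCATC" share the prefix "GCA" of length 3; no pair shares a longer one.
Longest shared-prefix length: 3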